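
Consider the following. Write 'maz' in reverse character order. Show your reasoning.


Reverse 'maz' character by character: 'zam'.

zam


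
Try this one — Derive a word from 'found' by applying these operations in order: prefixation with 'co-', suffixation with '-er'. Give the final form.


Step 1: Add prefix 'co-' to 'found' = 'cofound'
Step 2: Add suffix '-er' to 'cofound' = 'cofounder'

cofounder


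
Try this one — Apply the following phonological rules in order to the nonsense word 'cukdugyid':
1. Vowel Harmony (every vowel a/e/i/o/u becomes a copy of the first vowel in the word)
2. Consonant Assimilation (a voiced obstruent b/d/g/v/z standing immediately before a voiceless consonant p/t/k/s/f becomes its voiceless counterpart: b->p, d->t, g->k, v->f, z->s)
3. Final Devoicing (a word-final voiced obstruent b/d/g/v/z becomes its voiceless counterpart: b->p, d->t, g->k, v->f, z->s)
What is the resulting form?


Starting form: 'cukdugyid'
Rule 1: Vowel Harmony: all vowels become 'u' (matching first vowel). 'cukdugyid' -> 'cukdugyud'
Rule 2: Consonant Assimilation: no voiced obstruent (b/d/g/v/z) stands immediately before a voiceless consonant (p/t/k/s/f). No change.
Rule 3: Final Devoicing: word-final voiced obstruent 'd' becomes voiceless 't'. 'cukdugyud' -> 'cukdugyut'
Final form: 'cukdugyut'

cukdugyut


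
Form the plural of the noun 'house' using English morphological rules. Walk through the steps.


Apply rule: Add -s. 'house' becomes 'houses'.

houses


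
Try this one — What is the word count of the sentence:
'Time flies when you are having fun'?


Split into words: Time | flies | when | you | are | having | fun = 7 words.

7


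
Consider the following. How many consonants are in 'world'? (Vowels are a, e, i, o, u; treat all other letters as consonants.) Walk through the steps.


Consonants in 'world': w, r, l, d = 4 consonants.

4


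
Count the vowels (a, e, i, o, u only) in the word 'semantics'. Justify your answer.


Vowels in 'semantics': e, a, i = 3 vowels.

3


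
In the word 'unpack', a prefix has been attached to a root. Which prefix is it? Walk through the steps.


The word 'unpack' = 'un' (prefix) + 'pack' (root). The prefix is 'un'.

un


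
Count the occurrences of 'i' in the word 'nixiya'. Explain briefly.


Letter 'i' in 'nixiya': found at position(s) 2, 4 = 2 occurrence(s).

2


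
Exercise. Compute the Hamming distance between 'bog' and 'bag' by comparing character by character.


Alignment:
Position 1: 'b' vs 'b' = match
Position 2: 'o' vs 'a' = DIFFER
Position 3: 'g' vs 'g' = match
Total differences: 1

1


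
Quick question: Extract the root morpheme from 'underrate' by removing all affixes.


Remove prefix 'under' from 'underrate' to get root 'rate'.

rate


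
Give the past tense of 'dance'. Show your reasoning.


Apply rule: Add -d (word ends in -e). 'dance' becomes 'danced'.

danced


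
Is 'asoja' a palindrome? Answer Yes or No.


Forward: 'asoja'
Reversed: 'ajosa'
They differ.

No


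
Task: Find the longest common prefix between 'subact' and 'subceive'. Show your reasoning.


Compare from the start: 3 characters match: 'sub'. Mismatch at position 4: 'a' vs 'c'.

sub


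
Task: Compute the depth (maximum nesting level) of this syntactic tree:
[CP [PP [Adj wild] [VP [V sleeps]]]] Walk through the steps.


Count bracket nesting levels:
'[' at pos 0: depth = 1
'[' at pos 4: depth = 2
'[' at pos 8: depth = 3
'[' at pos 19: depth = 3
'[' at pos 23: depth = 4
Maximum depth reached: 4

4


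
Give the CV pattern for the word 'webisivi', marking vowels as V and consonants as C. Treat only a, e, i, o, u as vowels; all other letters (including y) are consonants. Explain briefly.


Letter mapping: w = C, e = V, b = C, i = V, s = C, i = V, v = C, i = V.

CVCVCVCV


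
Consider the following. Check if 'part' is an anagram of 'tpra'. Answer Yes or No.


Sorted letters of 'part': 'aprt'
Sorted letters of 'tpra': 'aprt'
They match.

Yes


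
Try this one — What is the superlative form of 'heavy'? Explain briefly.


Apply superlative formation (consonant + y: change y to i, add -est): 'heavy' -> 'heaviest'.

heaviest


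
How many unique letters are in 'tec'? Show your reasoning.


Unique letters in 'tec': {c, e, t} = 3 distinct letters.

3


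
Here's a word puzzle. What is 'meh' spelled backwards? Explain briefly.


Reverse 'meh' character by character: 'hem'.

hem


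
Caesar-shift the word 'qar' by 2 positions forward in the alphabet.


Shift each letter by 2: q -> s, a -> c, r -> t. Result: 'sct'.

sct


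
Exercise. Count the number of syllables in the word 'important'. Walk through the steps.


Break 'important' into syllables: im-por-tant -> im | por | tant = 3 syllables

3 syllables


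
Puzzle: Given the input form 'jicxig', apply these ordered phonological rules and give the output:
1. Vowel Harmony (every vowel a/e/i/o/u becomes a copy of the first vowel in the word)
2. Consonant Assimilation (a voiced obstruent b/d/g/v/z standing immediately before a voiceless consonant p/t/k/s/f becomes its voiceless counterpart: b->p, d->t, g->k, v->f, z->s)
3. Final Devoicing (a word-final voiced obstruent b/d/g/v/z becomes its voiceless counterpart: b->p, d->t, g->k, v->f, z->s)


Starting form: 'jicxig'
Rule 1: Vowel Harmony: all vowels already match. No change.
Rule 2: Consonant Assimilation: no voiced obstruent (b/d/g/v/z) stands immediately before a voiceless consonant (p/t/k/s/f). No change.
Rule 3: Final Devoicing: word-final voiced obstruent 'g' becomes voiceless 'k'. 'jicxig' -> 'jicxik'
Final form: 'jicxik'

jicxik


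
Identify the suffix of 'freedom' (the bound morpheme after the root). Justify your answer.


The word 'freedom' = 'free' (root) + '-dom' (suffix). The suffix is '-dom'.

dom


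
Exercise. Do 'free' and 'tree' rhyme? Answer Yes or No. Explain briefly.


Rime (stressed vowel + following sounds) of 'free': -ee = /iː/
Rime of 'tree': -ee = /iː/
/iː/ and /iː/ are the same ending sound, so the words rhyme.

Yes


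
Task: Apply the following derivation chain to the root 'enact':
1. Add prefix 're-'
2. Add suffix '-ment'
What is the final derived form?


Step 1: Add prefix 're-' to 'enact' = 'reenact'
Step 2: Add suffix '-ment' to 'reenact' = 'reenactment'

reenactment


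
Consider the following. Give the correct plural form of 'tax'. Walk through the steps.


Apply rule: Add -es (sibilant/fricative ending). 'tax' becomes 'taxes'.

taxes


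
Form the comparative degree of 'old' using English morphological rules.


Apply comparative formation (add -er): 'old' -> 'older'.

older


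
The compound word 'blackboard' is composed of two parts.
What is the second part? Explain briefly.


Split 'blackboard' into 'black' + 'board'. The second part is 'board'.

board


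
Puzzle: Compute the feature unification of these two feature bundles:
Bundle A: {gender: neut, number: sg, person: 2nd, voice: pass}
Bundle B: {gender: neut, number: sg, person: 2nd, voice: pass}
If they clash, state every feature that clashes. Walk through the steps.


Compare features:
gender: A=neut vs B=neut -> unified: neut
number: A=sg vs B=sg -> unified: sg
person: A=2nd vs B=2nd -> unified: 2nd
voice: A=pass vs B=pass -> unified: pass
No clashes found.

Unified: {gender: neut, number: sg, person: 2nd, voice: pass}


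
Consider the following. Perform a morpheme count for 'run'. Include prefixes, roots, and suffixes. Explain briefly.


Decomposition: run (free morpheme) = 1 morpheme(s)

1 morphemes


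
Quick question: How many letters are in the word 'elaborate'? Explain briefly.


Spell out 'elaborate' and number each letter: e(1), l(2), a(3), b(4), o(5), r(6), a(7), t(8), e(9). Total: 9 letters.

9


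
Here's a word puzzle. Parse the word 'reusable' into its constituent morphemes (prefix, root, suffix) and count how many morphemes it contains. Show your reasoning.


Step 1: Identify prefix: 're' (meaning: again)
Step 2: Identify root: 'use'
Step 3: Identify suffix(es): 'able'
Decomposition: re- (prefix: again) + use (root) + -able (suffix: capable of)
Total morphemes: 3

3 morphemes (re- (prefix: again) + use (root) + -able (suffix: capable of))


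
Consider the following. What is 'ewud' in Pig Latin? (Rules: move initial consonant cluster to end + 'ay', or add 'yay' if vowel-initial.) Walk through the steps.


'ewud' starts with a vowel, so add 'yay': 'ewudyay'.

ewudyay


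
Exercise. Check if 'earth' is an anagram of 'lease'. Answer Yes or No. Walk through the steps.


Sorted letters of 'earth': 'aehrt'
Sorted letters of 'lease': 'aeels'
They do not match.

No


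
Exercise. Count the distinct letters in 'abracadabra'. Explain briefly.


Unique letters in 'abracadabra': {a, b, c, d, r} = 5 distinct letters.

5


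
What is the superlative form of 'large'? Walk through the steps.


Apply superlative formation (ends in e: add -st): 'large' -> 'largest'.

largest


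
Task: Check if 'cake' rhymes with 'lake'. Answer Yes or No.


Rime (stressed vowel + following sounds) of 'cake': -ake = /eɪk/
Rime of 'lake': -ake = /eɪk/
/eɪk/ and /eɪk/ are the same ending sound, so the words rhyme.

Yes


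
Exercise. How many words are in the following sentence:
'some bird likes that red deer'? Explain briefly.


Split into words: some | bird | likes | that | red | deer = 6 words.

6


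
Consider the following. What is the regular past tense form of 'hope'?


Apply rule: Add -d (word ends in -e). 'hope' becomes 'hoped'.

hoped


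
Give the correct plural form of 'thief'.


Apply rule: Change -f to -ves. 'thief' becomes 'thieves'.

thieves


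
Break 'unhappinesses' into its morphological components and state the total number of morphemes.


Step 1: Identify prefix: 'un' (meaning: not/reverse)
Step 2: Identify root: 'happy'
Step 3: Identify suffix(es): 'ness, es'
Decomposition: un- (prefix: not/reverse) + happy (root) + -ness (suffix: state of) + -es (plural)
Total morphemes: 4

4 morphemes (un- (prefix: not/reverse) + happy (root) + -ness (suffix: state of) + -es (plural))


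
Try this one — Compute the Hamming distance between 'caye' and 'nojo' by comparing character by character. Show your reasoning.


Alignment:
Position 1: 'c' vs 'n' = DIFFER
Position 2: 'a' vs 'o' = DIFFER
Position 3: 'y' vs 'j' = DIFFER
Position 4: 'e' vs 'o' = DIFFER
Total differences: 4

4


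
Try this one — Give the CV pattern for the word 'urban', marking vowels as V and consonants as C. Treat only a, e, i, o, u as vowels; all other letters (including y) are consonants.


Letter mapping: u = V, r = C, b = C, a = V, n = C.

VCCVC


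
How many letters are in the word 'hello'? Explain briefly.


Spell out 'hello' and number each letter: h(1), e(2), l(3), l(4), o(5). Total: 5 letters.

5


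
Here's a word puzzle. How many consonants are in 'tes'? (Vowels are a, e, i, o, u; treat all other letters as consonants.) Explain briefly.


Consonants in 'tes': t, s = 2 consonants.

2


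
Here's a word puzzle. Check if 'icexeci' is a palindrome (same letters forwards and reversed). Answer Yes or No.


Forward: 'icexeci'
Reversed: 'icexeci'
They are identical.

Yes


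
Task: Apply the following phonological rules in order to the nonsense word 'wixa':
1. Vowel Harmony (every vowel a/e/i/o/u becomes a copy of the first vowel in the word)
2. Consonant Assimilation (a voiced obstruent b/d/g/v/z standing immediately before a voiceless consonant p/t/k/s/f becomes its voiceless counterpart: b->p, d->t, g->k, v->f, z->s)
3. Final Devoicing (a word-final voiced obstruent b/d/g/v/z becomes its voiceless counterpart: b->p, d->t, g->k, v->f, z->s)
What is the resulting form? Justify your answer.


Starting form: 'wixa'
Rule 1: Vowel Harmony: all vowels become 'i' (matching first vowel). 'wixa' -> 'wixi'
Rule 2: Consonant Assimilation: no voiced obstruent (b/d/g/v/z) stands immediately before a voiceless consonant (p/t/k/s/f). No change.
Rule 3: Final Devoicing: the word ends in the vowel 'i', not a consonant. No change.
Final form: 'wixi'

wixi


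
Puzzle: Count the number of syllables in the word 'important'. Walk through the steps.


Break 'important' into syllables: im-por-tant -> im | por | tant = 3 syllables

3 syllables


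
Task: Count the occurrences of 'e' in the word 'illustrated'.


Letter 'e' in 'illustrated': found at position(s) 10 = 1 occurrence(s).

1


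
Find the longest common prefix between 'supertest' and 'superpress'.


Compare from the start: 5 characters match: 'super'. Mismatch at position 6: 't' vs 'p'.

super


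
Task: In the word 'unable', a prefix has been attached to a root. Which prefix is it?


The word 'unable' = 'un' (prefix) + 'able' (root). The prefix is 'un'.

un


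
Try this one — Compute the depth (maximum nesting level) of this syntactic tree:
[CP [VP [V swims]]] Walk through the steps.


Count bracket nesting levels:
'[' at pos 0: depth = 1
'[' at pos 4: depth = 2
'[' at pos 8: depth = 3
Maximum depth reached: 3

3


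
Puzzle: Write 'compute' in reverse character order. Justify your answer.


Reverse 'compute' character by character: 'etupmoc'.

etupmoc


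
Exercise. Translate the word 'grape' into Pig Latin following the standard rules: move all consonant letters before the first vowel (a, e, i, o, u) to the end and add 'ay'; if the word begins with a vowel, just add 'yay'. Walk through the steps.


'grape': move consonant cluster 'gr' to end and add 'ay': 'apegray'.

apegray


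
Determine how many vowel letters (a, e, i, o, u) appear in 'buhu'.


Vowels in 'buhu': u, u = 2 vowels.

2


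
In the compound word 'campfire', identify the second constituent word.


Split 'campfire' into 'camp' + 'fire'. The second part is 'fire'.

fire


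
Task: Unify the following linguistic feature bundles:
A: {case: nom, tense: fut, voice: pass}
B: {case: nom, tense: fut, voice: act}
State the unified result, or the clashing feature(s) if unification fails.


Compare features:
case: A=nom vs B=nom -> unified: nom
tense: A=fut vs B=fut -> unified: fut
voice: A=pass vs B=act -> CLASH
Clash detected on feature 'voice' (pass vs act); unification fails.

CLASH on 'voice' (pass vs act)


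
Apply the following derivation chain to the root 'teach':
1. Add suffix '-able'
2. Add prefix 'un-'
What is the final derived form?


Step 1: Add suffix '-able' to 'teach' = 'teachable'
Step 2: Add prefix 'un-' to 'teachable' = 'unteachable'

unteachable


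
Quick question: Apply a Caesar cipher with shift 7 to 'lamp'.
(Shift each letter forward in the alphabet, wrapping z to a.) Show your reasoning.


Shift each letter by 7: l -> s, a -> h, m -> t, p -> w. Result: 'shtw'.

shtw


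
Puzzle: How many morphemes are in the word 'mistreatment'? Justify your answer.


Decomposition: mis- (prefix) + treat (root) + -ment (suffix) = 3 morpheme(s)

3 morphemes


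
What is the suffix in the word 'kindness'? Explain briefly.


The word 'kindness' = 'kind' (root) + '-ness' (suffix). The suffix is '-ness'.

ness


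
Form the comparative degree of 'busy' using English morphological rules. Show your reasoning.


Apply comparative formation (consonant + y: change y to i, add -er): 'busy' -> 'busier'.

busier


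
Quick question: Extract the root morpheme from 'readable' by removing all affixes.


Remove suffix '-able' from 'readable' to get root 'read'.

read


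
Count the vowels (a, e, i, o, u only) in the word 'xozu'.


Vowels in 'xozu': o, u = 2 vowels.

2


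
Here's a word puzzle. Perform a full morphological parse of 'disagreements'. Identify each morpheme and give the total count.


Step 1: Identify prefix: 'dis' (meaning: not/apart)
Step 2: Identify root: 'agree'
Step 3: Identify suffix(es): 'ment, s'
Decomposition: dis- (prefix: not/apart) + agree (root) + -ment (suffix: action/result) + -s (plural)
Total morphemes: 4

4 morphemes (dis- (prefix: not/apart) + agree (root) + -ment (suffix: action/result) + -s (plural))


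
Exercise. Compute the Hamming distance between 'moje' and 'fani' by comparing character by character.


Alignment:
Position 1: 'm' vs 'f' = DIFFER
Position 2: 'o' vs 'a' = DIFFER
Position 3: 'j' vs 'n' = DIFFER
Position 4: 'e' vs 'i' = DIFFER
Total differences: 4

4


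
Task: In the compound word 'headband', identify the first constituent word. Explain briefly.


Split 'headband' into 'head' + 'band'. The first part is 'head'.

head


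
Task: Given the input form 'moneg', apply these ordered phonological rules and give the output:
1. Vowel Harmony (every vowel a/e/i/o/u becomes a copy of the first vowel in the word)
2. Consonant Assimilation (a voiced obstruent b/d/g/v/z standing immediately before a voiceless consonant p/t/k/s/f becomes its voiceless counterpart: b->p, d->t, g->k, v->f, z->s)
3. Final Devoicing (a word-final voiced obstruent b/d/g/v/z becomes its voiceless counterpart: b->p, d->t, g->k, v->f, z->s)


Starting form: 'moneg'
Rule 1: Vowel Harmony: all vowels become 'o' (matching first vowel). 'moneg' -> 'monog'
Rule 2: Consonant Assimilation: no voiced obstruent (b/d/g/v/z) stands immediately before a voiceless consonant (p/t/k/s/f). No change.
Rule 3: Final Devoicing: word-final voiced obstruent 'g' becomes voiceless 'k'. 'monog' -> 'monok'
Final form: 'monok'

monok


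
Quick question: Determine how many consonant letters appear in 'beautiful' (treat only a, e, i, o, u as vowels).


Consonants in 'beautiful': b, t, f, l = 4 consonants.

4


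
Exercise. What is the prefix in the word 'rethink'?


The word 'rethink' = 're' (prefix) + 'think' (root). The prefix is 're'.

re


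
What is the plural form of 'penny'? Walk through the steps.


Apply rule: Change -y to -ies (consonant + y). 'penny' becomes 'pennies'.

pennies


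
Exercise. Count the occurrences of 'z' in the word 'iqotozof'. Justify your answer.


Letter 'z' in 'iqotozof': found at position(s) 6 = 1 occurrence(s).

1


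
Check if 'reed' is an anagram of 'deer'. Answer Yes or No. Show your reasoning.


Sorted letters of 'reed': 'deer'
Sorted letters of 'deer': 'deer'
They match.

Yes


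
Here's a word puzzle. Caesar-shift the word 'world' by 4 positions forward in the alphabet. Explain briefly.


Shift each letter by 4: w -> a, o -> s, r -> v, l -> p, d -> h. Result: 'asvph'.

asvph


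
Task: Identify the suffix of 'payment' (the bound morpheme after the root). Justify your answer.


The word 'payment' = 'pay' (root) + '-ment' (suffix). The suffix is '-ment'.

ment


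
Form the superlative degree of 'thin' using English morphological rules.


Apply superlative formation (double final consonant, add -est): 'thin' -> 'thinnest'.

thinnest


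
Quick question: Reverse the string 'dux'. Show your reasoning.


Reverse 'dux' character by character: 'xud'.

xud


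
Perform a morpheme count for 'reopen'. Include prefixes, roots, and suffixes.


Decomposition: re- (prefix) + open (root) = 2 morpheme(s)

2 morphemes


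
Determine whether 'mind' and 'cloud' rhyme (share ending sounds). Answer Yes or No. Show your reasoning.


Rime (stressed vowel + following sounds) of 'mind': -ind = /aɪnd/
Rime of 'cloud': -oud = /aʊd/
/aɪnd/ and /aʊd/ are different ending sounds, so the words do not rhyme.

No


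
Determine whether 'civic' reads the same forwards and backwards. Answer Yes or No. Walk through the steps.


Forward: 'civic'
Reversed: 'civic'
They are identical.

Yes


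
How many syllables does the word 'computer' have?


Break 'computer' into syllables: com-pu-ter -> com | pu | ter = 3 syllables

3 syllables


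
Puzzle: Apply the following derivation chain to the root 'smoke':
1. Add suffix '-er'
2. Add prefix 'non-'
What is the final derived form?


Step 1: Add suffix '-er' to 'smoke' = 'smoker'
Step 2: Add prefix 'non-' to 'smoker' = 'nonsmoker'

nonsmoker


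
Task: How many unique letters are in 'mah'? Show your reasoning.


Unique letters in 'mah': {a, h, m} = 3 distinct letters.

3


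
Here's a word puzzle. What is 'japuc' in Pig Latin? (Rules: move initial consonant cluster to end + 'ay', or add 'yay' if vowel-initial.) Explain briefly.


'japuc': move consonant cluster 'j' to end and add 'ay': 'apucjay'.

apucjay


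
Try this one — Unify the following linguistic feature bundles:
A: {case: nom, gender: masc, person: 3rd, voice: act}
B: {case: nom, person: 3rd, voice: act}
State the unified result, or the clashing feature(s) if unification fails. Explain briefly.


Compare features:
case: A=nom vs B=nom -> unified: nom
gender: A=masc vs B=_ -> unified: masc
person: A=3rd vs B=3rd -> unified: 3rd
voice: A=act vs B=act -> unified: act
No clashes found.

Unified: {case: nom, gender: masc, person: 3rd, voice: act}


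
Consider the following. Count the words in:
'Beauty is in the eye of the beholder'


Split into words: Beauty | is | in | the | eye | of | the | beholder = 8 words.

8


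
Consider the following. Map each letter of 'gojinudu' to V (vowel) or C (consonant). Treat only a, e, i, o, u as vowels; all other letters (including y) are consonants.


Letter mapping: g = C, o = V, j = C, i = V, n = C, u = V, d = C, u = V.

CVCVCVCV


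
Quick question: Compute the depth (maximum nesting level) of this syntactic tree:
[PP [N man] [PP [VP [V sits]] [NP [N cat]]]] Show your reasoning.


Count bracket nesting levels:
'[' at pos 0: depth = 1
'[' at pos 4: depth = 2
'[' at pos 12: depth = 2
'[' at pos 16: depth = 3
'[' at pos 20: depth = 4
'[' at pos 30: depth = 3
'[' at pos 34: depth = 4
Maximum depth reached: 4

4


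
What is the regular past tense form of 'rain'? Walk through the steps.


Apply rule: Add -ed. 'rain' becomes 'rained'.

rained


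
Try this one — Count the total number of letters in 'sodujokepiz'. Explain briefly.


Spell out 'sodujokepiz' and number each letter: s(1), o(2), d(3), u(4), j(5), o(6), k(7), e(8), p(9), i(10), z(11). Total: 11 letters.

11


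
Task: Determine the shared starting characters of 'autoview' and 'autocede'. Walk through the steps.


Compare from the start: 4 characters match: 'auto'. Mismatch at position 5: 'v' vs 'c'.

auto


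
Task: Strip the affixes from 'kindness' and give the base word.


Remove suffix '-ness' from 'kindness' to get root 'kind'.

kind


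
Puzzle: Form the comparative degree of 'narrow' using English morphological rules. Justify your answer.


Apply comparative formation (add -er): 'narrow' -> 'narrower'.

narrower


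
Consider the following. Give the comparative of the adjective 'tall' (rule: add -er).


Apply comparative formation (add -er): 'tall' -> 'taller'.

taller


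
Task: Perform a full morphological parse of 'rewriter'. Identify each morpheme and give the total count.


Step 1: Identify prefix: 're' (meaning: again)
Step 2: Identify root: 'write'
Step 3: Identify suffix(es): 'er'
Decomposition: re- (prefix: again) + write (root) + -er (suffix: one who)
Total morphemes: 3

3 morphemes (re- (prefix: again) + write (root) + -er (suffix: one who))


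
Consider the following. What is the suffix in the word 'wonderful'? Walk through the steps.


The word 'wonderful' = 'wonder' (root) + '-ful' (suffix). The suffix is '-ful'.

ful


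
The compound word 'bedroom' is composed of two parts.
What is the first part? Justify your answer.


Split 'bedroom' into 'bed' + 'room'. The first part is 'bed'.

bed


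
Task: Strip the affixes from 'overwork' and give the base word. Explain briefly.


Remove prefix 'over' from 'overwork' to get root 'work'.

work


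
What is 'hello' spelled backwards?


Reverse 'hello' character by character: 'olleh'.

olleh


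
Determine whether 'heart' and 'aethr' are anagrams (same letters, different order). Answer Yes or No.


Sorted letters of 'heart': 'aehrt'
Sorted letters of 'aethr': 'aehrt'
They match.

Yes


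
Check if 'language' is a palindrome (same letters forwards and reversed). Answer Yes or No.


Forward: 'language'
Reversed: 'egaugnal'
They differ.

No


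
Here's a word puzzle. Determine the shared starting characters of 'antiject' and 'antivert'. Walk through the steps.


Compare from the start: 4 characters match: 'anti'. Mismatch at position 5: 'j' vs 'v'.

anti


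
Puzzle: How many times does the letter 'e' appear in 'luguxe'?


Letter 'e' in 'luguxe': found at position(s) 6 = 1 occurrence(s).

1


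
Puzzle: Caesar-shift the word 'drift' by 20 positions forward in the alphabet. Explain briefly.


Shift each letter by 20: d -> x, r -> l, i -> c, f -> z, t -> n. Result: 'xlczn'.

xlczn


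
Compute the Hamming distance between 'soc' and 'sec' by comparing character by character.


Alignment:
Position 1: 's' vs 's' = match
Position 2: 'o' vs 'e' = DIFFER
Position 3: 'c' vs 'c' = match
Total differences: 1

1


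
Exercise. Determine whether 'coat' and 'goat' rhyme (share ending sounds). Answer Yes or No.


Rime (stressed vowel + following sounds) of 'coat': -oat = /oʊt/
Rime of 'goat': -oat = /oʊt/
/oʊt/ and /oʊt/ are the same ending sound, so the words rhyme.

Yes


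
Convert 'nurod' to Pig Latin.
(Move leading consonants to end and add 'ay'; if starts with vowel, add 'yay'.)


'nurod': move consonant cluster 'n' to end and add 'ay': 'urodnay'.

urodnay


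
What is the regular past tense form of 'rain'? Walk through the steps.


Apply rule: Add -ed. 'rain' becomes 'rained'.

rained


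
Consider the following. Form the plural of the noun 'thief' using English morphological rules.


Apply rule: Change -f to -ves. 'thief' becomes 'thieves'.

thieves


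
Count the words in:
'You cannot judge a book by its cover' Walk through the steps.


Split into words: You | cannot | judge | a | book | by | its | cover = 8 words.

8


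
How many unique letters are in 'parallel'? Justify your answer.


Unique letters in 'parallel': {a, e, l, p, r} = 5 distinct letters.

5


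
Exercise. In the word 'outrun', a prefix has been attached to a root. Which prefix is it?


The word 'outrun' = 'out' (prefix) + 'run' (root). The prefix is 'out'.

out


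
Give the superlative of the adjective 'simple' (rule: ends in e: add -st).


Apply superlative formation (ends in e: add -st): 'simple' -> 'simplest'.

simplest


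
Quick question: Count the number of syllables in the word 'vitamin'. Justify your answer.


Break 'vitamin' into syllables: vi-ta-min -> vi | ta | min = 3 syllables

3 syllables


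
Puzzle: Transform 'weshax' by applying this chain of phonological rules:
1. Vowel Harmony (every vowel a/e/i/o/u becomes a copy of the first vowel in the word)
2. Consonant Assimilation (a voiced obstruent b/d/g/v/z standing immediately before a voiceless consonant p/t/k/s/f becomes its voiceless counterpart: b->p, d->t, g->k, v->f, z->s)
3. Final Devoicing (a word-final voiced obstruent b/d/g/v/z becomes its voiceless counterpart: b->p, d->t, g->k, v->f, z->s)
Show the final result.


Starting form: 'weshax'
Rule 1: Vowel Harmony: all vowels become 'e' (matching first vowel). 'weshax' -> 'weshex'
Rule 2: Consonant Assimilation: no voiced obstruent (b/d/g/v/z) stands immediately before a voiceless consonant (p/t/k/s/f). No change.
Rule 3: Final Devoicing: final consonant 'x' is not one of the voiced obstruents b/d/g/v/z. No change.
Final form: 'weshex'

weshex


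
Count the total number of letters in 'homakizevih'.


Spell out 'homakizevih' and number each letter: h(1), o(2), m(3), a(4), k(5), i(6), z(7), e(8), v(9), i(10), h(11). Total: 11 letters.

11


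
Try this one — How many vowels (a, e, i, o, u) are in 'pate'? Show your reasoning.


Vowels in 'pate': a, e = 2 vowels.

2


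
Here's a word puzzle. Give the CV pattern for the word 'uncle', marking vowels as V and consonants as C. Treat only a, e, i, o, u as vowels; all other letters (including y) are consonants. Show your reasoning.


Letter mapping: u = V, n = C, c = C, l = C, e = V.

VCCCV


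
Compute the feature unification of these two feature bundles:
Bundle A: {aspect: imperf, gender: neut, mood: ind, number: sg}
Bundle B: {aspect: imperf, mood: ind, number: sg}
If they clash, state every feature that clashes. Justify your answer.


Compare features:
aspect: A=imperf vs B=imperf -> unified: imperf
gender: A=neut vs B=_ -> unified: neut
mood: A=ind vs B=ind -> unified: ind
number: A=sg vs B=sg -> unified: sg
No clashes found.

Unified: {aspect: imperf, gender: neut, mood: ind, number: sg}


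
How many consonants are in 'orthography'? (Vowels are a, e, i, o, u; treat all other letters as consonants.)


Consonants in 'orthography': r, t, h, g, r, p, h, y = 8 consonants.

8


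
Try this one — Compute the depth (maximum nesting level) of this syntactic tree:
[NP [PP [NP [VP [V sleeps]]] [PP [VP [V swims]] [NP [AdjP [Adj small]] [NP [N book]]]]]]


Count bracket nesting levels:
'[' at pos 0: depth = 1
'[' at pos 4: depth = 2
'[' at pos 8: depth = 3
'[' at pos 12: depth = 4
'[' at pos 16: depth = 5
'[' at pos 29: depth = 3
'[' at pos 33: depth = 4
'[' at pos 37: depth = 5
'[' at pos 48: depth = 4
'[' at pos 52: depth = 5
'[' at pos 58: depth = 6
'[' at pos 71: depth = 5
'[' at pos 75: depth = 6
Maximum depth reached: 6

6


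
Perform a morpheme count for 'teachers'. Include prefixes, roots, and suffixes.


Decomposition: teach (root) + -er (suffix) + -s (plural) = 3 morpheme(s)

3 morphemes


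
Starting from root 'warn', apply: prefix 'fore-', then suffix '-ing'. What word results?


Step 1: Add prefix 'fore-' to 'warn' = 'forewarn'
Step 2: Add suffix '-ing' to 'forewarn' = 'forewarning'

forewarning


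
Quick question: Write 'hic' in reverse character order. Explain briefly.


Reverse 'hic' character by character: 'cih'.

cih


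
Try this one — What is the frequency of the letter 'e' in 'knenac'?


Letter 'e' in 'knenac': found at position(s) 3 = 1 occurrence(s).

1


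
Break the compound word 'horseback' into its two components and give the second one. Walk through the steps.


Split 'horseback' into 'horse' + 'back'. The second part is 'back'.

back


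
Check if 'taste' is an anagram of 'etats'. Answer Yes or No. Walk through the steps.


Sorted letters of 'taste': 'aestt'
Sorted letters of 'etats': 'aestt'
They match.

Yes


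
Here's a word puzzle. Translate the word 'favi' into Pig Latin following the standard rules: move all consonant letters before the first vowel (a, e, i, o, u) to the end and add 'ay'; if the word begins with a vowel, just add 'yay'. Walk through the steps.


'favi': move consonant cluster 'f' to end and add 'ay': 'avifay'.

avifay


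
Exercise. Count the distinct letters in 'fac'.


Unique letters in 'fac': {a, c, f} = 3 distinct letters.

3


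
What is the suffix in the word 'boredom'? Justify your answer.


The word 'boredom' = 'bore' (root) + '-dom' (suffix). The suffix is '-dom'.

dom


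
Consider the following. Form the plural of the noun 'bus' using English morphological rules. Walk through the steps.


Apply rule: Add -es (sibilant/fricative ending). 'bus' becomes 'buses'.

buses


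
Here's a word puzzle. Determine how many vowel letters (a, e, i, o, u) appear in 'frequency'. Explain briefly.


Vowels in 'frequency': e, u, e = 3 vowels.

3


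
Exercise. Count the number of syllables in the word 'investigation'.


Break 'investigation' into syllables: in-ves-ti-ga-tion -> in | ves | ti | ga | tion = 5 syllables

5 syllables


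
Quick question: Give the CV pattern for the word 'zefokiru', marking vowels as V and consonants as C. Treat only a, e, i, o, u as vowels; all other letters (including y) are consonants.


Letter mapping: z = C, e = V, f = C, o = V, k = C, i = V, r = C, u = V.

CVCVCVCV


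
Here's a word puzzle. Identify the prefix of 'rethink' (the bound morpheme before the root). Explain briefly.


The word 'rethink' = 're' (prefix) + 'think' (root). The prefix is 're'.

re


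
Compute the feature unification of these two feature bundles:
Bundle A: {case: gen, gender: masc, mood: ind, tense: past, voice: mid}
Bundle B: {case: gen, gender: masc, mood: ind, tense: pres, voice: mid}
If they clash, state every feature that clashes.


Compare features:
case: A=gen vs B=gen -> unified: gen
gender: A=masc vs B=masc -> unified: masc
mood: A=ind vs B=ind -> unified: ind
tense: A=past vs B=pres -> CLASH
voice: A=mid vs B=mid -> unified: mid
Clash detected on feature 'tense' (past vs pres); unification fails.

CLASH on 'tense' (past vs pres)


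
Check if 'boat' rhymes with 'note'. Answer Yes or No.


Rime (stressed vowel + following sounds) of 'boat': -oat = /oʊt/
Rime of 'note': -ote = /oʊt/
/oʊt/ and /oʊt/ are the same ending sound, so the words rhyme.

Yes


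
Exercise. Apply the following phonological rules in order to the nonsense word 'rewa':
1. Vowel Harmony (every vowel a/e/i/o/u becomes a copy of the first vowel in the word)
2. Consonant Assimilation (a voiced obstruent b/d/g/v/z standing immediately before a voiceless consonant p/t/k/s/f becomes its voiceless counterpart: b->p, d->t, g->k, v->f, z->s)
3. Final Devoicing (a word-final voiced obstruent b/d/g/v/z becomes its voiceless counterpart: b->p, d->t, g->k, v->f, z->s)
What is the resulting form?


Starting form: 'rewa'
Rule 1: Vowel Harmony: all vowels become 'e' (matching first vowel). 'rewa' -> 'rewe'
Rule 2: Consonant Assimilation: no voiced obstruent (b/d/g/v/z) stands immediately before a voiceless consonant (p/t/k/s/f). No change.
Rule 3: Final Devoicing: the word ends in the vowel 'e', not a consonant. No change.
Final form: 'rewe'

rewe


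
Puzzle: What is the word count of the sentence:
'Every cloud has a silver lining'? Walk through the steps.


Split into words: Every | cloud | has | a | silver | lining = 6 words.

6


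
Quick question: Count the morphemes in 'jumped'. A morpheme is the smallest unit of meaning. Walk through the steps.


Decomposition: jump (root) + -ed (suffix) = 2 morpheme(s)

2 morphemes


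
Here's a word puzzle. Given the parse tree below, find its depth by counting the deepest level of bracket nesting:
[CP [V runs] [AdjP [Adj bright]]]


Count bracket nesting levels:
'[' at pos 0: depth = 1
'[' at pos 4: depth = 2
'[' at pos 13: depth = 2
'[' at pos 19: depth = 3
Maximum depth reached: 3

3


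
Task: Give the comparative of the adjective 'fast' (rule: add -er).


Apply comparative formation (add -er): 'fast' -> 'faster'.

faster


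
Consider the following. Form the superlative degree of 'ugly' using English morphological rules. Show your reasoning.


Apply superlative formation (consonant + y: change y to i, add -est): 'ugly' -> 'ugliest'.

ugliest


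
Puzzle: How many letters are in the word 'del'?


Spell out 'del' and number each letter: d(1), e(2), l(3). Total: 3 letters.

3


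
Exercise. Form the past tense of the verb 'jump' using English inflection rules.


Apply rule: Add -ed. 'jump' becomes 'jumped'.

jumped


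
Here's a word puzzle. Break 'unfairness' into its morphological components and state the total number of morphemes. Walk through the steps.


Step 1: Identify prefix: 'un' (meaning: not/reverse)
Step 2: Identify root: 'fair'
Step 3: Identify suffix(es): 'ness'
Decomposition: un- (prefix: not/reverse) + fair (root) + -ness (suffix: state of)
Total morphemes: 3

3 morphemes (un- (prefix: not/reverse) + fair (root) + -ness (suffix: state of))


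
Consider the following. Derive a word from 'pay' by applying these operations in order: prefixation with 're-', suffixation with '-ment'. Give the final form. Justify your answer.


Step 1: Add prefix 're-' to 'pay' = 'repay'
Step 2: Add suffix '-ment' to 'repay' = 'repayment'

repayment


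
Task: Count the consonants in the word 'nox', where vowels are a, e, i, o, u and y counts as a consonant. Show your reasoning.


Consonants in 'nox': n, x = 2 consonants.

2


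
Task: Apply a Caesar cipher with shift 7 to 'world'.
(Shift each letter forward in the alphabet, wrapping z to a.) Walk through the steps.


Shift each letter by 7: w -> d, o -> v, r -> y, l -> s, d -> k. Result: 'dvysk'.

dvysk


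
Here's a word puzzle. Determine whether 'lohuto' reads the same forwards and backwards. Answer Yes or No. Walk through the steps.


Forward: 'lohuto'
Reversed: 'otuhol'
They differ.

No


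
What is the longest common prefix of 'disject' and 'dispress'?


Compare from the start: 3 characters match: 'dis'. Mismatch at position 4: 'j' vs 'p'.

dis


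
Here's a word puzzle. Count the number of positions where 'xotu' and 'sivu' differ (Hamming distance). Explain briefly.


Alignment:
Position 1: 'x' vs 's' = DIFFER
Position 2: 'o' vs 'i' = DIFFER
Position 3: 't' vs 'v' = DIFFER
Position 4: 'u' vs 'u' = match
Total differences: 3

3


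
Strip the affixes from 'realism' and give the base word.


Remove suffix '-ism' from 'realism' to get root 'real'.

real


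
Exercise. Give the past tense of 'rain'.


Apply rule: Add -ed. 'rain' becomes 'rained'.

rained


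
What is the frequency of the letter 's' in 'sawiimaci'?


Letter 's' in 'sawiimaci': found at position(s) 1 = 1 occurrence(s).

1


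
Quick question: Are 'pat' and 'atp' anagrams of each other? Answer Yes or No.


Sorted letters of 'pat': 'apt'
Sorted letters of 'atp': 'apt'
They match.

Yes


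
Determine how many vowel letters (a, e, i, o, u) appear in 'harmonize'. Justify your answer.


Vowels in 'harmonize': a, o, i, e = 4 vowels.

4


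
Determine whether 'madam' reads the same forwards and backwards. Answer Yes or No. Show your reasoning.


Forward: 'madam'
Reversed: 'madam'
They are identical.

Yes


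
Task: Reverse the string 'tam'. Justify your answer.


Reverse 'tam' character by character: 'mat'.

mat


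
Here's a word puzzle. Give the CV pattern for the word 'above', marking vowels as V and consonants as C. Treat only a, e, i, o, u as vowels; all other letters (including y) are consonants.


Letter mapping: a = V, b = C, o = V, v = C, e = V.

VCVCV


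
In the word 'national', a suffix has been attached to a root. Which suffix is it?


The word 'national' = 'nation' (root) + '-al' (suffix). The suffix is '-al'.

al


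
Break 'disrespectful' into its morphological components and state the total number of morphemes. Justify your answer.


Step 1: Identify prefix: 'dis' (meaning: not/apart)
Step 2: Identify root: 'respect'
Step 3: Identify suffix(es): 'ful'
Decomposition: dis- (prefix: not/apart) + respect (root) + -ful (suffix: full of)
Total morphemes: 3

3 morphemes (dis- (prefix: not/apart) + respect (root) + -ful (suffix: full of))


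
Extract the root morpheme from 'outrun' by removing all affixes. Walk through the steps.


Remove prefix 'out' from 'outrun' to get root 'run'.

run


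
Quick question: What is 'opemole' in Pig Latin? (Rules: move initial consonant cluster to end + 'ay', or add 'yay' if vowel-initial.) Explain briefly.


'opemole' starts with a vowel, so add 'yay': 'opemoleyay'.

opemoleyay


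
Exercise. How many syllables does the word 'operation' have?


Break 'operation' into syllables: op-er-a-tion -> op | er | a | tion = 4 syllables

4 syllables


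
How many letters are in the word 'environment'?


Spell out 'environment' and number each letter: e(1), n(2), v(3), i(4), r(5), o(6), n(7), m(8), e(9), n(10), t(11). Total: 11 letters.

11
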